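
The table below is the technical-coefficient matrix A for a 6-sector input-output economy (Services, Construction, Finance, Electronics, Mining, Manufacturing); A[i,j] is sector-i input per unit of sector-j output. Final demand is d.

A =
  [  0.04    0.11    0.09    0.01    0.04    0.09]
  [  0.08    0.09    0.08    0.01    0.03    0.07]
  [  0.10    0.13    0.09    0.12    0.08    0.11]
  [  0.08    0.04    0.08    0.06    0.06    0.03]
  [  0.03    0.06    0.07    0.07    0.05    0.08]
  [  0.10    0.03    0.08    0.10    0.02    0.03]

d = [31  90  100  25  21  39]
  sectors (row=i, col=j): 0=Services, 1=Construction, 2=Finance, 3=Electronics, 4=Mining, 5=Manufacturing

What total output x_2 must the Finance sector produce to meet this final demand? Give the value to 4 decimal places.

Form M = I − A:
  [  0.96   -0.11   -0.09   -0.01   -0.04   -0.09]
  [ -0.08    0.91   -0.08   -0.01   -0.03   -0.07]
  [ -0.10   -0.13    0.91   -0.12   -0.08   -0.11]
  [ -0.08   -0.04   -0.08    0.94   -0.06   -0.03]
  [ -0.03   -0.06   -0.07   -0.07    0.95   -0.08]
  [ -0.10   -0.03   -0.08   -0.10   -0.02    0.97]
Leontief inverse L = M⁻¹:
  [  1.0910    0.1638    0.1442    0.0515    0.0694    0.1367]
  [  0.1267    1.1427    0.1317    0.0469    0.0579    0.1154]
  [  0.1785    0.2123    1.1772    0.1834    0.1288    0.1817]
  [  0.1230    0.0900    0.1300    1.0972    0.0898    0.0740]
  [  0.0769    0.1065    0.1203    0.1105    1.0789    0.1209]
  [  0.1454    0.0812    0.1319    0.1373    0.0511    1.0737]
Total output x = L · d:
  x_0 = 1.0910·31 + 0.1638·90 + 0.1442·100 + 0.0515·25 + 0.0694·21 + 0.1367·39 = 71.0610
  x_1 = 0.1267·31 + 1.1427·90 + 0.1317·100 + 0.0469·25 + 0.0579·21 + 0.1154·39 = 126.8305
  x_2 = 0.1785·31 + 0.2123·90 + 1.1772·100 + 0.1834·25 + 0.1288·21 + 0.1817·39 = 156.7366
  x_3 = 0.1230·31 + 0.0900·90 + 0.1300·100 + 1.0972·25 + 0.0898·21 + 0.0740·39 = 57.1131
  x_4 = 0.0769·31 + 0.1065·90 + 0.1203·100 + 0.1105·25 + 1.0789·21 + 0.1209·39 = 54.1284
  x_5 = 0.1454·31 + 0.0812·90 + 0.1319·100 + 0.1373·25 + 0.0511·21 + 1.0737·39 = 71.3854

156.7366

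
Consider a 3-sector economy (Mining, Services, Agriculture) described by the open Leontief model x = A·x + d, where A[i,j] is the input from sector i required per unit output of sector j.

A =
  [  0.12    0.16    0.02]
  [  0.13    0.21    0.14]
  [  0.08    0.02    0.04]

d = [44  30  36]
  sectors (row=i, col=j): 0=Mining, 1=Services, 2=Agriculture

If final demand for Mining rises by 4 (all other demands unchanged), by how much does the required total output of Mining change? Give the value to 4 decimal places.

Form M = I − A:
  [  0.88   -0.16   -0.02]
  [ -0.13    0.79   -0.14]
  [ -0.08   -0.02    0.96]
Leontief inverse L = M⁻¹:
  [  1.1772    0.2399    0.0595]
  [  0.2119    1.3137    0.1960]
  [  0.1025    0.0474    1.0507]
Total output x = L · d:
  x_0 = 1.1772·44 + 0.2399·30 + 0.0595·36 = 61.1381
  x_1 = 0.2119·44 + 1.3137·30 + 0.1960·36 = 55.7898
  x_2 = 0.1025·44 + 0.0474·30 + 1.0507·36 = 43.7571
Δx_0 = L[0,0] · Δd_0 = 1.1772 · 4 = 4.7089

4.7089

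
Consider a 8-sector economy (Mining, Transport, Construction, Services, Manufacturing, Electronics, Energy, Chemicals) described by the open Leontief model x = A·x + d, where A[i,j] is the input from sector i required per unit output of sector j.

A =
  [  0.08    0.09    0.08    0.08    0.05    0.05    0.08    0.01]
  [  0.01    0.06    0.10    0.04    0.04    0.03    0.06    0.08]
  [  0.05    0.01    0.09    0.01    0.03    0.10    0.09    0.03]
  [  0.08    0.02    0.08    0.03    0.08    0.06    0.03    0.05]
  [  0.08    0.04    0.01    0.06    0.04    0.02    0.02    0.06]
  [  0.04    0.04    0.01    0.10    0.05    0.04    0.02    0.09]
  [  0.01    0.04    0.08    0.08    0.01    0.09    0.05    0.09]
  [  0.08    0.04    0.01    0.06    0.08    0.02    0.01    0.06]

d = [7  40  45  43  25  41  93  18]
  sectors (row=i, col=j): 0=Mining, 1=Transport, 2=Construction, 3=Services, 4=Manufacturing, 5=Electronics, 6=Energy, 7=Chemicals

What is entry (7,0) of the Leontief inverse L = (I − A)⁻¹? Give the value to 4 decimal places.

Form M = I − A:
  [  0.92   -0.09   -0.08   -0.08   -0.05   -0.05   -0.08   -0.01]
  [ -0.01    0.94   -0.10   -0.04   -0.04   -0.03   -0.06   -0.08]
  [ -0.05   -0.01    0.91   -0.01   -0.03   -0.10   -0.09   -0.03]
  [ -0.08   -0.02   -0.08    0.97   -0.08   -0.06   -0.03   -0.05]
  [ -0.08   -0.04   -0.01   -0.06    0.96   -0.02   -0.02   -0.06]
  [ -0.04   -0.04   -0.01   -0.10   -0.05    0.96   -0.02   -0.09]
  [ -0.01   -0.04   -0.08   -0.08   -0.01   -0.09    0.95   -0.09]
  [ -0.08   -0.04   -0.01   -0.06   -0.08   -0.02   -0.01    0.94]
Leontief inverse L = M⁻¹:
  [  1.1261    0.1281    0.1382    0.1296    0.0907    0.1000    0.1248    0.0615]
  [  0.0471    1.0866    0.1414    0.0769    0.0732    0.0687    0.0927    0.1217]
  [  0.0854    0.0382    1.1291    0.0531    0.0604    0.1409    0.1232    0.0722]
  [  0.1230    0.0515    0.1197    1.0724    0.1149    0.0978    0.0642    0.0894]
  [  0.1146    0.0667    0.0428    0.0930    1.0699    0.0467    0.0453    0.0903]
  [  0.0807    0.0677    0.0447    0.1372    0.0867    1.0699    0.0453    0.1277]
  [  0.0515    0.0683    0.1214    0.1224    0.0489    0.1304    1.0818    0.1359]
  [  0.1186    0.0687    0.0433    0.0955    0.1122    0.0473    0.0363    1.0926]
Total output x = L · d:
  x_0 = 1.1261·7 + 0.1281·40 + 0.1382·45 + 0.1296·43 + 0.0907·25 + 0.1000·41 + 0.1248·93 + 0.0615·18 = 43.8771
  x_1 = 0.0471·7 + 1.0866·40 + 0.1414·45 + 0.0769·43 + 0.0732·25 + 0.0687·41 + 0.0927·93 + 0.1217·18 = 68.9247
  x_2 = 0.0854·7 + 0.0382·40 + 1.1291·45 + 0.0531·43 + 0.0604·25 + 0.1409·41 + 0.1232·93 + 0.0722·18 = 75.2690
  x_3 = 0.1230·7 + 0.0515·40 + 0.1197·45 + 1.0724·43 + 0.1149·25 + 0.0978·41 + 0.0642·93 + 0.0894·18 = 68.8869
  x_4 = 0.1146·7 + 0.0667·40 + 0.0428·45 + 0.0930·43 + 1.0699·25 + 0.0467·41 + 0.0453·93 + 0.0903·18 = 43.8977
  x_5 = 0.0807·7 + 0.0677·40 + 0.0447·45 + 0.1372·43 + 0.0867·25 + 1.0699·41 + 0.0453·93 + 0.1277·18 = 63.7343
  x_6 = 0.0515·7 + 0.0683·40 + 0.1214·45 + 0.1224·43 + 0.0489·25 + 0.1304·41 + 1.0818·93 + 0.1359·18 = 123.4432
  x_7 = 0.1186·7 + 0.0687·40 + 0.0433·45 + 0.0955·43 + 0.1122·25 + 0.0473·41 + 0.0363·93 + 1.0926·18 = 37.4191

L[7,0] = 0.1186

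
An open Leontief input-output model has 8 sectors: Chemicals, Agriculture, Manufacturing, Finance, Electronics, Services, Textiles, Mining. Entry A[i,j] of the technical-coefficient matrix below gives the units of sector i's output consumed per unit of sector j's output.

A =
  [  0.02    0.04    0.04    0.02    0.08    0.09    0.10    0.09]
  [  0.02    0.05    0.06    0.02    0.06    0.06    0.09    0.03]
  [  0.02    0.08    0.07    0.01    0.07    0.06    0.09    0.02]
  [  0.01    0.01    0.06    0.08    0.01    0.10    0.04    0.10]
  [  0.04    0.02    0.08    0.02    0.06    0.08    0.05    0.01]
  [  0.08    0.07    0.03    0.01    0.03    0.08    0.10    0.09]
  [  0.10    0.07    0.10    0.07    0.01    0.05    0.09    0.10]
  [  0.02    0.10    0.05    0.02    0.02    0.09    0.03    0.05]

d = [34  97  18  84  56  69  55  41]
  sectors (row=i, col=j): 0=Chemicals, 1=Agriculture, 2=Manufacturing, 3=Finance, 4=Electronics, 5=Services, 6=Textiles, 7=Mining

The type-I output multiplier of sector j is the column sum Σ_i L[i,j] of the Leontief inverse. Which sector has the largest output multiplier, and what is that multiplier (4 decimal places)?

Form M = I − A:
  [  0.98   -0.04   -0.04   -0.02   -0.08   -0.09   -0.10   -0.09]
  [ -0.02    0.95   -0.06   -0.02   -0.06   -0.06   -0.09   -0.03]
  [ -0.02   -0.08    0.93   -0.01   -0.07   -0.06   -0.09   -0.02]
  [ -0.01   -0.01   -0.06    0.92   -0.01   -0.10   -0.04   -0.10]
  [ -0.04   -0.02   -0.08   -0.02    0.94   -0.08   -0.05   -0.01]
  [ -0.08   -0.07   -0.03   -0.01   -0.03    0.92   -0.10   -0.09]
  [ -0.10   -0.07   -0.10   -0.07   -0.01   -0.05    0.91   -0.10]
  [ -0.02   -0.10   -0.05   -0.02   -0.02   -0.09   -0.03    0.95]
Leontief inverse L = M⁻¹:
  [  1.0618    0.0942    0.0950    0.0460    0.1137    0.1541    0.1653    0.1436]
  [  0.0540    1.0928    0.1064    0.0419    0.0894    0.1109    0.1459    0.0731]
  [  0.0560    0.1254    1.1201    0.0325    0.1031    0.1137    0.1510    0.0640]
  [  0.0413    0.0569    0.1028    1.1030    0.0357    0.1571    0.0929    0.1490]
  [  0.0704    0.0587    0.1208    0.0381    1.0892    0.1279    0.1027    0.0495]
  [  0.1214    0.1267    0.0847    0.0364    0.0667    1.1461    0.1703    0.1483]
  [  0.1430    0.1358    0.1655    0.1033    0.0545    0.1298    1.1718    0.1684]
  [  0.0493    0.1423    0.0901    0.0378    0.0489    0.1396    0.0840    1.0903]
Total output x = L · d:
  x_0 = 1.0618·34 + 0.0942·97 + 0.0950·18 + 0.0460·84 + 0.1137·56 + 0.1541·69 + 0.1653·55 + 0.1436·41 = 82.7962
  x_1 = 0.0540·34 + 1.0928·97 + 0.1064·18 + 0.0419·84 + 0.0894·56 + 0.1109·69 + 0.1459·55 + 0.0731·41 = 136.9498
  x_2 = 0.0560·34 + 0.1254·97 + 1.1201·18 + 0.0325·84 + 0.1031·56 + 0.1137·69 + 0.1510·55 + 0.0640·41 = 61.5083
  x_3 = 0.0413·34 + 0.0569·97 + 0.1028·18 + 1.1030·84 + 0.0357·56 + 0.1571·69 + 0.0929·55 + 0.1490·41 = 125.4820
  x_4 = 0.0704·34 + 0.0587·97 + 0.1208·18 + 0.0381·84 + 1.0892·56 + 0.1279·69 + 0.1027·55 + 0.0495·41 = 90.9513
  x_5 = 0.1214·34 + 0.1267·97 + 0.0847·18 + 0.0364·84 + 0.0667·56 + 1.1461·69 + 0.1703·55 + 0.1483·41 = 119.2624
  x_6 = 0.1430·34 + 0.1358·97 + 0.1655·18 + 0.1033·84 + 0.0545·56 + 0.1298·69 + 1.1718·55 + 0.1684·41 = 113.0453
  x_7 = 0.0493·34 + 0.1423·97 + 0.0901·18 + 0.0378·84 + 0.0489·56 + 0.1396·69 + 0.0840·55 + 1.0903·41 = 81.9789
Output multipliers (column sums of L):
  Chemicals: 1.5972
  Agriculture: 1.8328
  Manufacturing: 1.8853
  Finance: 1.4390
  Electronics: 1.6011
  Services: 2.0791
  Textiles: 2.0840
  Mining: 1.8862

Textiles (2.0840)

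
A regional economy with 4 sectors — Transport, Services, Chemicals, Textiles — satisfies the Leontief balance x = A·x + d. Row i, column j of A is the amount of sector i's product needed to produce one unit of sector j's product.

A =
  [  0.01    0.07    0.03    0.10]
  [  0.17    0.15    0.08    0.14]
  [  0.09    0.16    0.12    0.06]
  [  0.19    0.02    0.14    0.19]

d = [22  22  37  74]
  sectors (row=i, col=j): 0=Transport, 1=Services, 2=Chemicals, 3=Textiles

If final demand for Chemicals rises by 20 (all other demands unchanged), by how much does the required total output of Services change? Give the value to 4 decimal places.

3.2634

Form M = I − A:
  [  0.99   -0.07   -0.03   -0.10]
  [ -0.17    0.85   -0.08   -0.14]
  [ -0.09   -0.16    0.88   -0.06]
  [ -0.19   -0.02   -0.14    0.81]
Leontief inverse L = M⁻¹:
  [  1.0641    0.1045    0.0704    0.1547]
  [  0.2770    1.2361    0.1632    0.2599]
  [  0.1788    0.2420    1.1886    0.1520]
  [  0.2874    0.0969    0.2260    1.3035]
Total output x = L · d:
  x_0 = 1.0641·22 + 0.1045·22 + 0.0704·37 + 0.1547·74 = 39.7588
  x_1 = 0.2770·22 + 1.2361·22 + 0.1632·37 + 0.2599·74 = 58.5601
  x_2 = 0.1788·22 + 0.2420·22 + 1.1886·37 + 0.1520·74 = 64.4823
  x_3 = 0.2874·22 + 0.0969·22 + 0.2260·37 + 1.3035·74 = 113.2752
Δx_1 = L[1,2] · Δd_2 = 0.1632 · 20 = 3.2634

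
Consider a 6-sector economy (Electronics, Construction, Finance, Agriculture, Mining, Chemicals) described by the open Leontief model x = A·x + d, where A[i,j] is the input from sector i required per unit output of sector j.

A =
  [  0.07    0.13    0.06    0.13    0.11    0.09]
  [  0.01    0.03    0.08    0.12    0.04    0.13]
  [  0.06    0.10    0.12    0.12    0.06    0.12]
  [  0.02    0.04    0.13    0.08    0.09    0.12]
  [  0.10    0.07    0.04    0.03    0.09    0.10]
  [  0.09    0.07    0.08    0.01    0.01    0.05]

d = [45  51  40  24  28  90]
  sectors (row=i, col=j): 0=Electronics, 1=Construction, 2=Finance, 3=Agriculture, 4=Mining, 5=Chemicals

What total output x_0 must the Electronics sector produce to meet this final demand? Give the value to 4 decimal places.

Form M = I − A:
  [  0.93   -0.13   -0.06   -0.13   -0.11   -0.09]
  [ -0.01    0.97   -0.08   -0.12   -0.04   -0.13]
  [ -0.06   -0.10    0.88   -0.12   -0.06   -0.12]
  [ -0.02   -0.04   -0.13    0.92   -0.09   -0.12]
  [ -0.10   -0.07   -0.04   -0.03    0.91   -0.10]
  [ -0.09   -0.07   -0.08   -0.01   -0.01    0.95]
Leontief inverse L = M⁻¹:
  [  1.1306    0.2036    0.1536    0.2144    0.1791    0.2003]
  [  0.0536    1.0813    0.1497    0.1731    0.0832    0.2026]
  [  0.1204    0.1756    1.2173    0.2053    0.1253    0.2283]
  [  0.0747    0.1041    0.2091    1.1453    0.1429    0.2074]
  [  0.1497    0.1295    0.1032    0.0906    1.1404    0.1764]
  [  0.1236    0.1162    0.1314    0.0634    0.0472    1.1098]
Total output x = L · d:
  x_0 = 1.1306·45 + 0.2036·51 + 0.1536·40 + 0.2144·24 + 0.1791·28 + 0.2003·90 = 95.5953
  x_1 = 0.0536·45 + 1.0813·51 + 0.1497·40 + 0.1731·24 + 0.0832·28 + 0.2026·90 = 88.2597
  x_2 = 0.1204·45 + 0.1756·51 + 1.2173·40 + 0.2053·24 + 0.1253·28 + 0.2283·90 = 92.0542
  x_3 = 0.0747·45 + 0.1041·51 + 0.2091·40 + 1.1453·24 + 0.1429·28 + 0.2074·90 = 67.1913
  x_4 = 0.1497·45 + 0.1295·51 + 0.1032·40 + 0.0906·24 + 1.1404·28 + 0.1764·90 = 67.4530
  x_5 = 0.1236·45 + 0.1162·51 + 0.1314·40 + 0.0634·24 + 0.0472·28 + 1.1098·90 = 119.4658

95.5953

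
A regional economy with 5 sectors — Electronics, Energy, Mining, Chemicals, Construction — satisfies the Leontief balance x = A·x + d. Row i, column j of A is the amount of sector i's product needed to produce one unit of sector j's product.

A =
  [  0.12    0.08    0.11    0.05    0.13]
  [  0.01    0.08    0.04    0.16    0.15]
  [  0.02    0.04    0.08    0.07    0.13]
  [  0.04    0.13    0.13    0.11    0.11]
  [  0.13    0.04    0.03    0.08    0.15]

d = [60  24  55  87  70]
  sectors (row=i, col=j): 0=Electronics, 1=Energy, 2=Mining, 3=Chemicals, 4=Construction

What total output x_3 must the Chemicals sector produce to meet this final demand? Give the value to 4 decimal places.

Form M = I − A:
  [  0.88   -0.08   -0.11   -0.05   -0.13]
  [ -0.01    0.92   -0.04   -0.16   -0.15]
  [ -0.02   -0.04    0.92   -0.07   -0.13]
  [ -0.04   -0.13   -0.13    0.89   -0.11]
  [ -0.13   -0.04   -0.03   -0.08    0.85]
Leontief inverse L = M⁻¹:
  [  1.1845    0.1394    0.1738    0.1276    0.2489]
  [  0.0642    1.1420    0.0996    0.2399    0.2576]
  [  0.0635    0.0813    1.1227    0.1255    0.2120]
  [  0.0960    0.1969    0.1974    1.2010    0.2351]
  [  0.1955    0.0965    0.0895    0.1483    1.2563]
Total output x = L · d:
  x_0 = 1.1845·60 + 0.1394·24 + 0.1738·55 + 0.1276·87 + 0.2489·70 = 112.5003
  x_1 = 0.0642·60 + 1.1420·24 + 0.0996·55 + 0.2399·87 + 0.2576·70 = 75.6441
  x_2 = 0.0635·60 + 0.0813·24 + 1.1227·55 + 0.1255·87 + 0.2120·70 = 93.2721
  x_3 = 0.0960·60 + 0.1969·24 + 0.1974·55 + 1.2010·87 + 0.2351·70 = 142.2892
  x_4 = 0.1955·60 + 0.0965·24 + 0.0895·55 + 0.1483·87 + 1.2563·70 = 119.8025

142.2892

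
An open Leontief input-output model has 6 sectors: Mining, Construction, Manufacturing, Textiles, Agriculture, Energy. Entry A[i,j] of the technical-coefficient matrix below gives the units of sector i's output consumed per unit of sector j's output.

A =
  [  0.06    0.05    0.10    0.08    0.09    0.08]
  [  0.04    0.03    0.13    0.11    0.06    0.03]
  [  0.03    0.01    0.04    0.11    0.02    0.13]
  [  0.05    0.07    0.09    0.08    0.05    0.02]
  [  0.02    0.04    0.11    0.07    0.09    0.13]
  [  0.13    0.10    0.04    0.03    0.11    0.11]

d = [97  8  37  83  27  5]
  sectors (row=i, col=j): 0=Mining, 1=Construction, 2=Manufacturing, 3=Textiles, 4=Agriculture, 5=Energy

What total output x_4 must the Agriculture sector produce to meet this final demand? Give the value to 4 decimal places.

Form M = I − A:
  [  0.94   -0.05   -0.10   -0.08   -0.09   -0.08]
  [ -0.04    0.97   -0.13   -0.11   -0.06   -0.03]
  [ -0.03   -0.01    0.96   -0.11   -0.02   -0.13]
  [ -0.05   -0.07   -0.09    0.92   -0.05   -0.02]
  [ -0.02   -0.04   -0.11   -0.07    0.91   -0.13]
  [ -0.13   -0.10   -0.04   -0.03   -0.11    0.89]
Leontief inverse L = M⁻¹:
  [  1.1044    0.0904    0.1635    0.1423    0.1448    0.1505]
  [  0.0741    1.0618    0.1823    0.1657    0.1010    0.0876]
  [  0.0708    0.0469    1.0844    0.1521    0.0639    0.1791]
  [  0.0803    0.0980    0.1407    1.1314    0.0880    0.0694]
  [  0.0686    0.0830    0.1705    0.1302    1.1468    0.2043]
  [  0.1840    0.1482    0.1189    0.1005    0.1801    1.1911]
Total output x = L · d:
  x_0 = 1.1044·97 + 0.0904·8 + 0.1635·37 + 0.1423·83 + 0.1448·27 + 0.1505·5 = 130.3686
  x_1 = 0.0741·97 + 1.0618·8 + 0.1823·37 + 0.1657·83 + 0.1010·27 + 0.0876·5 = 39.3435
  x_2 = 0.0708·97 + 0.0469·8 + 1.0844·37 + 0.1521·83 + 0.0639·27 + 0.1791·5 = 62.6197
  x_3 = 0.0803·97 + 0.0980·8 + 0.1407·37 + 1.1314·83 + 0.0880·27 + 0.0694·5 = 110.4137
  x_4 = 0.0686·97 + 0.0830·8 + 0.1705·37 + 0.1302·83 + 1.1468·27 + 0.2043·5 = 56.4120
  x_5 = 0.1840·97 + 0.1482·8 + 0.1189·37 + 0.1005·83 + 0.1801·27 + 1.1911·5 = 42.5897

56.4120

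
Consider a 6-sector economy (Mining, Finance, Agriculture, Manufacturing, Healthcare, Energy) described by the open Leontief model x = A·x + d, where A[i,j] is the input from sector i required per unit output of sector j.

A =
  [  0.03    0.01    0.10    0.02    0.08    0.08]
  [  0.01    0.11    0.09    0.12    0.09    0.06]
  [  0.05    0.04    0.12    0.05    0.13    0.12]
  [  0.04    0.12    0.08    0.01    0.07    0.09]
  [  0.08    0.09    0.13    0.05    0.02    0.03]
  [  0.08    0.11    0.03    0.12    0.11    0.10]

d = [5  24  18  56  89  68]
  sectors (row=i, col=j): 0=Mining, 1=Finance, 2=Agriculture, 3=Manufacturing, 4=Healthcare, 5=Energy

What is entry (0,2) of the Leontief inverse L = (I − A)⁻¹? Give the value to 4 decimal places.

Form M = I − A:
  [  0.97   -0.01   -0.10   -0.02   -0.08   -0.08]
  [ -0.01    0.89   -0.09   -0.12   -0.09   -0.06]
  [ -0.05   -0.04    0.88   -0.05   -0.13   -0.12]
  [ -0.04   -0.12   -0.08    0.99   -0.07   -0.09]
  [ -0.08   -0.09   -0.13   -0.05    0.98   -0.03]
  [ -0.08   -0.11   -0.03   -0.12   -0.11    0.90]
Leontief inverse L = M⁻¹:
  [  1.0634    0.0561    0.1557    0.0584    0.1313    0.1292]
  [  0.0527    1.1885    0.1723    0.1779    0.1636    0.1301]
  [  0.1014    0.1158    1.2074    0.1114    0.2090    0.1958]
  [  0.0772    0.1837    0.1498    1.0666    0.1361    0.1503]
  [  0.1130    0.1445    0.2000    0.0959    1.0866    0.0922]
  [  0.1285    0.1963    0.1196    0.1846    0.1896    1.1763]
Total output x = L · d:
  x_0 = 1.0634·5 + 0.0561·24 + 0.1557·18 + 0.0584·56 + 0.1313·89 + 0.1292·68 = 33.2122
  x_1 = 0.0527·5 + 1.1885·24 + 0.1723·18 + 0.1779·56 + 0.1636·89 + 0.1301·68 = 65.2634
  x_2 = 0.1014·5 + 0.1158·24 + 1.2074·18 + 0.1114·56 + 0.2090·89 + 0.1958·68 = 63.1716
  x_3 = 0.0772·5 + 0.1837·24 + 0.1498·18 + 1.0666·56 + 0.1361·89 + 0.1503·68 = 89.5516
  x_4 = 0.1130·5 + 0.1445·24 + 0.2000·18 + 0.0959·56 + 1.0866·89 + 0.0922·68 = 115.9814
  x_5 = 0.1285·5 + 0.1963·24 + 0.1196·18 + 0.1846·56 + 0.1896·89 + 1.1763·68 = 114.7058

L[0,2] = 0.1557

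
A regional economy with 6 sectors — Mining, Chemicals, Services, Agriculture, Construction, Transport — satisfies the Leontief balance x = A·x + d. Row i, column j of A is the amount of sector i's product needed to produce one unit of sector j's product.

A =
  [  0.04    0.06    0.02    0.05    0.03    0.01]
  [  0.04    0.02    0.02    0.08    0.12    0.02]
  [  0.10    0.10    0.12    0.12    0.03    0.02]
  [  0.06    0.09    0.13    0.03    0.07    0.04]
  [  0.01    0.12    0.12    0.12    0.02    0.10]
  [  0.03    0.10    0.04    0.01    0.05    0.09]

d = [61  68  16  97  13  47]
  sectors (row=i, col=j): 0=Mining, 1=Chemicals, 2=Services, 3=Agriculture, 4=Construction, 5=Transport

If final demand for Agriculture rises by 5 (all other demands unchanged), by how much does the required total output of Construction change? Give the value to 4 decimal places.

Form M = I − A:
  [  0.96   -0.06   -0.02   -0.05   -0.03   -0.01]
  [ -0.04    0.98   -0.02   -0.08   -0.12   -0.02]
  [ -0.10   -0.10    0.88   -0.12   -0.03   -0.02]
  [ -0.06   -0.09   -0.13    0.97   -0.07   -0.04]
  [ -0.01   -0.12   -0.12   -0.12    0.98   -0.10]
  [ -0.03   -0.10   -0.04   -0.01   -0.05    0.91]
Leontief inverse L = M⁻¹:
  [  1.0557    0.0845    0.0447    0.0734    0.0505    0.0232]
  [  0.0614    1.0640    0.0648    0.1173    0.1449    0.0466]
  [  0.1430    0.1595    1.1817    0.1765    0.0751    0.0471]
  [  0.0961    0.1442    0.1833    1.0844    0.1071    0.0677]
  [  0.0529    0.1825    0.1829    0.1741    1.0692    0.1338]
  [  0.0518    0.1383    0.0726    0.0446    0.0808    1.1149]
Total output x = L · d:
  x_0 = 1.0557·61 + 0.0845·68 + 0.0447·16 + 0.0734·97 + 0.0505·13 + 0.0232·47 = 79.7222
  x_1 = 0.0614·61 + 1.0640·68 + 0.0648·16 + 0.1173·97 + 0.1449·13 + 0.0466·47 = 92.5912
  x_2 = 0.1430·61 + 0.1595·68 + 1.1817·16 + 0.1765·97 + 0.0751·13 + 0.0471·47 = 58.7886
  x_3 = 0.0961·61 + 0.1442·68 + 0.1833·16 + 1.0844·97 + 0.1071·13 + 0.0677·47 = 128.3641
  x_4 = 0.0529·61 + 0.1825·68 + 0.1829·16 + 0.1741·97 + 1.0692·13 + 0.1338·47 = 55.6294
  x_5 = 0.0518·61 + 0.1383·68 + 0.0726·16 + 0.0446·97 + 0.0808·13 + 1.1149·47 = 71.5027
Δx_4 = L[4,3] · Δd_3 = 0.1741 · 5 = 0.8703

0.8703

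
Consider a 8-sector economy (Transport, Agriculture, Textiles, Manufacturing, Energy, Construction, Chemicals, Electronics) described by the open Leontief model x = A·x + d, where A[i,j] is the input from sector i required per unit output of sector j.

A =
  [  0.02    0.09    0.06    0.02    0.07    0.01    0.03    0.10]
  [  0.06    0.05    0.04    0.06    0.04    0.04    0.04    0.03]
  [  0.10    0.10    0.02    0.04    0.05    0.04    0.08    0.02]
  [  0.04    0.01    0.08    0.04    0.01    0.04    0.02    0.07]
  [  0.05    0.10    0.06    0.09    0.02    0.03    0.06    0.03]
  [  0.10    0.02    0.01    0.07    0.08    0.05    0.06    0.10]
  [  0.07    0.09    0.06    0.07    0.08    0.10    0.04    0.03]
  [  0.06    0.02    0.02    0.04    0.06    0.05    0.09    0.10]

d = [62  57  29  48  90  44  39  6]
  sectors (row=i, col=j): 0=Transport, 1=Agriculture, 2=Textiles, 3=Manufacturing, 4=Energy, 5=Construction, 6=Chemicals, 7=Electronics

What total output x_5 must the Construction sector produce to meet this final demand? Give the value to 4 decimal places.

84.1274

Form M = I − A:
  [  0.98   -0.09   -0.06   -0.02   -0.07   -0.01   -0.03   -0.10]
  [ -0.06    0.95   -0.04   -0.06   -0.04   -0.04   -0.04   -0.03]
  [ -0.10   -0.10    0.98   -0.04   -0.05   -0.04   -0.08   -0.02]
  [ -0.04   -0.01   -0.08    0.96   -0.01   -0.04   -0.02   -0.07]
  [ -0.05   -0.10   -0.06   -0.09    0.98   -0.03   -0.06   -0.03]
  [ -0.10   -0.02   -0.01   -0.07   -0.08    0.95   -0.06   -0.10]
  [ -0.07   -0.09   -0.06   -0.07   -0.08   -0.10    0.96   -0.03]
  [ -0.06   -0.02   -0.02   -0.04   -0.06   -0.05   -0.09    0.90]
Leontief inverse L = M⁻¹:
  [  1.0629    0.1320    0.0890    0.0577    0.1040    0.0408    0.0694    0.1393]
  [  0.0970    1.0871    0.0686    0.0924    0.0711    0.0669    0.0710    0.0679]
  [  0.1450    0.1495    1.0569    0.0816    0.0909    0.0744    0.1171    0.0661]
  [  0.0750    0.0415    0.1016    1.0665    0.0389    0.0638    0.0510    0.1050]
  [  0.0955    0.1437    0.0950    0.1287    1.0568    0.0638    0.0965    0.0731]
  [  0.1484    0.0696    0.0496    0.1146    0.1240    1.0872    0.1045    0.1572]
  [  0.1279    0.1452    0.1012    0.1210    0.1270    0.1399    1.0875    0.0867]
  [  0.1070    0.0661    0.0547    0.0822    0.1023    0.0873    0.1321    1.1503]
Total output x = L · d:
  x_0 = 1.0629·62 + 0.1320·57 + 0.0890·29 + 0.0577·48 + 0.1040·90 + 0.0408·44 + 0.0694·39 + 0.1393·6 = 93.4737
  x_1 = 0.0970·62 + 1.0871·57 + 0.0686·29 + 0.0924·48 + 0.0711·90 + 0.0669·44 + 0.0710·39 + 0.0679·6 = 86.9206
  x_2 = 0.1450·62 + 0.1495·57 + 1.0569·29 + 0.0816·48 + 0.0909·90 + 0.0744·44 + 0.1171·39 + 0.0661·6 = 68.4936
  x_3 = 0.0750·62 + 0.0415·57 + 0.1016·29 + 1.0665·48 + 0.0389·90 + 0.0638·44 + 0.0510·39 + 0.1050·6 = 70.0893
  x_4 = 0.0955·62 + 0.1437·57 + 0.0950·29 + 0.1287·48 + 1.0568·90 + 0.0638·44 + 0.0965·39 + 0.0731·6 = 125.1690
  x_5 = 0.1484·62 + 0.0696·57 + 0.0496·29 + 0.1146·48 + 0.1240·90 + 1.0872·44 + 0.1045·39 + 0.1572·6 = 84.1274
  x_6 = 0.1279·62 + 0.1452·57 + 0.1012·29 + 0.1210·48 + 0.1270·90 + 0.1399·44 + 1.0875·39 + 0.0867·6 = 85.4574
  x_7 = 0.1070·62 + 0.0661·57 + 0.0547·29 + 0.0822·48 + 0.1023·90 + 0.0873·44 + 0.1321·39 + 1.1503·6 = 41.0311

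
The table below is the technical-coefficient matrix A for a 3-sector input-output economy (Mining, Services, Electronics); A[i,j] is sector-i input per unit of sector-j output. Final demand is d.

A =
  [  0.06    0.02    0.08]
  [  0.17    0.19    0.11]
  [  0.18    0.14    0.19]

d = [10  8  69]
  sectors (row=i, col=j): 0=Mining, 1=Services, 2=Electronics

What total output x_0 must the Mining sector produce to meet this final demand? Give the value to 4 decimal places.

Form M = I − A:
  [  0.94   -0.02   -0.08]
  [ -0.17    0.81   -0.11]
  [ -0.18   -0.14    0.81]
Leontief inverse L = M⁻¹:
  [  1.0942    0.0468    0.1144]
  [  0.2690    1.2757    0.1998]
  [  0.2896    0.2309    1.2945]
Total output x = L · d:
  x_0 = 1.0942·10 + 0.0468·8 + 0.1144·69 = 19.2117
  x_1 = 0.2690·10 + 1.2757·8 + 0.1998·69 = 26.6831
  x_2 = 0.2896·10 + 0.2309·8 + 1.2945·69 = 94.0663

19.2117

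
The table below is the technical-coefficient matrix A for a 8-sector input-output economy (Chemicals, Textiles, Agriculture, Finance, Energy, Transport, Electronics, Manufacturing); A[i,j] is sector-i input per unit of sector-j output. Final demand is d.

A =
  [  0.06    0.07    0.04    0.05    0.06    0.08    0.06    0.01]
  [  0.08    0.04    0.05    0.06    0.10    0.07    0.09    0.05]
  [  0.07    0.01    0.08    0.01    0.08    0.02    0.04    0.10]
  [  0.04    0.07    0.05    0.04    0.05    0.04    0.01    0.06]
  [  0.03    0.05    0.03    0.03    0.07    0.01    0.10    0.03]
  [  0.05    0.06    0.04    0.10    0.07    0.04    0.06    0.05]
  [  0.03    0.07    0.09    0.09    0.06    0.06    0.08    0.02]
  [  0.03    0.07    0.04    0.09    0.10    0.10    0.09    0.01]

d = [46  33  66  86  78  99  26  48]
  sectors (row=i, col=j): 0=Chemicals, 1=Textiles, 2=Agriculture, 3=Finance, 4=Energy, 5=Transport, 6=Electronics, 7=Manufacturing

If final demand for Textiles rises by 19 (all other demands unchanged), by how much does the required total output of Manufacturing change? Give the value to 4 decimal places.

Form M = I − A:
  [  0.94   -0.07   -0.04   -0.05   -0.06   -0.08   -0.06   -0.01]
  [ -0.08    0.96   -0.05   -0.06   -0.10   -0.07   -0.09   -0.05]
  [ -0.07   -0.01    0.92   -0.01   -0.08   -0.02   -0.04   -0.10]
  [ -0.04   -0.07   -0.05    0.96   -0.05   -0.04   -0.01   -0.06]
  [ -0.03   -0.05   -0.03   -0.03    0.93   -0.01   -0.10   -0.03]
  [ -0.05   -0.06   -0.04   -0.10   -0.07    0.96   -0.06   -0.05]
  [ -0.03   -0.07   -0.09   -0.09   -0.06   -0.06    0.92   -0.02]
  [ -0.03   -0.07   -0.04   -0.09   -0.10   -0.10   -0.09    0.99]
Leontief inverse L = M⁻¹:
  [  1.0984    0.1125    0.0807    0.0954    0.1157    0.1180    0.1116    0.0424]
  [  0.1250    1.0942    0.1009    0.1163    0.1690    0.1178    0.1555    0.0880]
  [  0.1042    0.0497    1.1185    0.0511    0.1352    0.0583    0.0919    0.1285]
  [  0.0726    0.1048    0.0830    1.0770    0.0995    0.0739    0.0545    0.0875]
  [  0.0592    0.0852    0.0656    0.0670    1.1158    0.0417    0.1451    0.0544]
  [  0.0897    0.1072    0.0840    0.1477    0.1304    1.0822    0.1146    0.0847]
  [  0.0740    0.1173    0.1396    0.1395    0.1245    0.1022    1.1370    0.0611]
  [  0.0747    0.1224    0.0901    0.1455    0.1672    0.1438    0.1526    1.0504]
Total output x = L · d:
  x_0 = 1.0984·46 + 0.1125·33 + 0.0807·66 + 0.0954·86 + 0.1157·78 + 0.1180·99 + 0.1116·26 + 0.0424·48 = 93.4151
  x_1 = 0.1250·46 + 1.0942·33 + 0.1009·66 + 0.1163·86 + 0.1690·78 + 0.1178·99 + 0.1555·26 + 0.0880·48 = 91.6371
  x_2 = 0.1042·46 + 0.0497·33 + 1.1185·66 + 0.0511·86 + 0.1352·78 + 0.0583·99 + 0.0919·26 + 0.1285·48 = 109.5232
  x_3 = 0.0726·46 + 0.1048·33 + 0.0830·66 + 1.0770·86 + 0.0995·78 + 0.0739·99 + 0.0545·26 + 0.0875·48 = 125.5834
  x_4 = 0.0592·46 + 0.0852·33 + 0.0656·66 + 0.0670·86 + 1.1158·78 + 0.0417·99 + 0.1451·26 + 0.0544·48 = 113.1697
  x_5 = 0.0897·46 + 0.1072·33 + 0.0840·66 + 0.1477·86 + 0.1304·78 + 1.0822·99 + 0.1146·26 + 0.0847·48 = 150.2684
  x_6 = 0.0740·46 + 0.1173·33 + 0.1396·66 + 0.1395·86 + 0.1245·78 + 0.1022·99 + 1.1370·26 + 0.0611·48 = 80.7987
  x_7 = 0.0747·46 + 0.1224·33 + 0.0901·66 + 0.1455·86 + 0.1672·78 + 0.1438·99 + 0.1526·26 + 1.0504·48 = 107.5921
Δx_7 = L[7,1] · Δd_1 = 0.1224 · 19 = 2.3257

2.3257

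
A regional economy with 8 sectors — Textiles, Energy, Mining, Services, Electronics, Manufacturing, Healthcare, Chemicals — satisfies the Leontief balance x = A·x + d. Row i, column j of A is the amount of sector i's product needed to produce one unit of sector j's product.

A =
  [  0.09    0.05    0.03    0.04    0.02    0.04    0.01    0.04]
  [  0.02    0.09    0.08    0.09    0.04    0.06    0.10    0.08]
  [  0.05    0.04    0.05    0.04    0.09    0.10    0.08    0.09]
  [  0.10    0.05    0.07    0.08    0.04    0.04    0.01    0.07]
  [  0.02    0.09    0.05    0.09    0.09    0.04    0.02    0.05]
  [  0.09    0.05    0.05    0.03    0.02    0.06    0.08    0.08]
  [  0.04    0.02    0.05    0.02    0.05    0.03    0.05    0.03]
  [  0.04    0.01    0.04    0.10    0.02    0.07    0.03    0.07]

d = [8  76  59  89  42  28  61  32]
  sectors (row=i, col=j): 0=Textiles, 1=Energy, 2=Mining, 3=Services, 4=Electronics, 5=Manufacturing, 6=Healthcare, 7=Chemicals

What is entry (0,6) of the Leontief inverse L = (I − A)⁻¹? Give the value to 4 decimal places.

L[0,6] = 0.0350

Form M = I − A:
  [  0.91   -0.05   -0.03   -0.04   -0.02   -0.04   -0.01   -0.04]
  [ -0.02    0.91   -0.08   -0.09   -0.04   -0.06   -0.10   -0.08]
  [ -0.05   -0.04    0.95   -0.04   -0.09   -0.10   -0.08   -0.09]
  [ -0.10   -0.05   -0.07    0.92   -0.04   -0.04   -0.01   -0.07]
  [ -0.02   -0.09   -0.05   -0.09    0.91   -0.04   -0.02   -0.05]
  [ -0.09   -0.05   -0.05   -0.03   -0.02    0.94   -0.08   -0.08]
  [ -0.04   -0.02   -0.05   -0.02   -0.05   -0.03    0.95   -0.03]
  [ -0.04   -0.01   -0.04   -0.10   -0.02   -0.07   -0.03    0.93]
Leontief inverse L = M⁻¹:
  [  1.1248    0.0782    0.0586    0.0746    0.0424    0.0708    0.0350    0.0759]
  [  0.0752    1.1369    0.1338    0.1514    0.0855    0.1156    0.1494    0.1447]
  [  0.1028    0.0850    1.0979    0.0973    0.1323    0.1515    0.1238    0.1494]
  [  0.1500    0.0898    0.1117    1.1316    0.0751    0.0860    0.0451    0.1231]
  [  0.0647    0.1346    0.0956    0.1461    1.1295    0.0855    0.0587    0.1046]
  [  0.1362    0.0854    0.0895    0.0758    0.0524    1.1034    0.1169    0.1291]
  [  0.0679    0.0446    0.0756    0.0498    0.0747    0.0579    1.0733    0.0614]
  [  0.0836    0.0397    0.0744    0.1412    0.0472    0.1068    0.0580    1.1137]
Total output x = L · d:
  x_0 = 1.1248·8 + 0.0782·76 + 0.0586·59 + 0.0746·89 + 0.0424·42 + 0.0708·28 + 0.0350·61 + 0.0759·32 = 33.3624
  x_1 = 0.0752·8 + 1.1369·76 + 0.1338·59 + 0.1514·89 + 0.0855·42 + 0.1156·28 + 0.1494·61 + 0.1447·32 = 128.9531
  x_2 = 0.1028·8 + 0.0850·76 + 1.0979·59 + 0.0973·89 + 0.1323·42 + 0.1515·28 + 0.1238·61 + 0.1494·32 = 102.8551
  x_3 = 0.1500·8 + 0.0898·76 + 0.1117·59 + 1.1316·89 + 0.0751·42 + 0.0860·28 + 0.0451·61 + 0.1231·32 = 127.5799
  x_4 = 0.0647·8 + 0.1346·76 + 0.0956·59 + 0.1461·89 + 1.1295·42 + 0.0855·28 + 0.0587·61 + 0.1046·32 = 86.1498
  x_5 = 0.1362·8 + 0.0854·76 + 0.0895·59 + 0.0758·89 + 0.0524·42 + 1.1034·28 + 0.1169·61 + 0.1291·32 = 63.9663
  x_6 = 0.0679·8 + 0.0446·76 + 0.0756·59 + 0.0498·89 + 0.0747·42 + 0.0579·28 + 1.0733·61 + 0.0614·32 = 85.0293
  x_7 = 0.0836·8 + 0.0397·76 + 0.0744·59 + 0.1412·89 + 0.0472·42 + 0.1068·28 + 0.0580·61 + 1.1137·32 = 64.7825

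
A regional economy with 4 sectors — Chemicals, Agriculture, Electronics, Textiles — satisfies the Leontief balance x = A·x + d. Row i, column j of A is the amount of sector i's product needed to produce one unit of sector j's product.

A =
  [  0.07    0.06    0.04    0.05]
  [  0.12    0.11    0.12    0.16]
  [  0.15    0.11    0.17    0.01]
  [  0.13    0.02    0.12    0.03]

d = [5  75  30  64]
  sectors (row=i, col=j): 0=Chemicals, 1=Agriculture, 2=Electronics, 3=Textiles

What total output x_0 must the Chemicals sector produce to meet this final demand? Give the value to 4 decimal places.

Form M = I − A:
  [  0.93   -0.06   -0.04   -0.05]
  [ -0.12    0.89   -0.12   -0.16]
  [ -0.15   -0.11    0.83   -0.01]
  [ -0.13   -0.02   -0.12    0.97]
Leontief inverse L = M⁻¹:
  [  1.1087    0.0858    0.0763    0.0721]
  [  0.2132    1.1684    0.2090    0.2059]
  [  0.2308    0.1710    1.2483    0.0530]
  [  0.1815    0.0567    0.1690    1.0514]
Total output x = L · d:
  x_0 = 1.1087·5 + 0.0858·75 + 0.0763·30 + 0.0721·64 = 18.8791
  x_1 = 0.2132·5 + 1.1684·75 + 0.2090·30 + 0.2059·64 = 108.1434
  x_2 = 0.2308·5 + 0.1710·75 + 1.2483·30 + 0.0530·64 = 54.8227
  x_3 = 0.1815·5 + 0.0567·75 + 0.1690·30 + 1.0514·64 = 77.5215

18.8791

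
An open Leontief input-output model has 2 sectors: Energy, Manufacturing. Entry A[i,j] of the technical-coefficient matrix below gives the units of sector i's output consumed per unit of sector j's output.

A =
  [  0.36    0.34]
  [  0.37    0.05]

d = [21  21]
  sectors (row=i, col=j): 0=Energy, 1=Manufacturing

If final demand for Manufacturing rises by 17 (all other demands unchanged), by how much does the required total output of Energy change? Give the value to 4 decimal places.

11.9867

Form M = I − A:
  [  0.64   -0.34]
  [ -0.37    0.95]
Leontief inverse L = M⁻¹:
  [  1.9701    0.7051]
  [  0.7673    1.3273]
Total output x = L · d:
  x_0 = 1.9701·21 + 0.7051·21 = 56.1800
  x_1 = 0.7673·21 + 1.3273·21 = 43.9859
Δx_0 = L[0,1] · Δd_1 = 0.7051 · 17 = 11.9867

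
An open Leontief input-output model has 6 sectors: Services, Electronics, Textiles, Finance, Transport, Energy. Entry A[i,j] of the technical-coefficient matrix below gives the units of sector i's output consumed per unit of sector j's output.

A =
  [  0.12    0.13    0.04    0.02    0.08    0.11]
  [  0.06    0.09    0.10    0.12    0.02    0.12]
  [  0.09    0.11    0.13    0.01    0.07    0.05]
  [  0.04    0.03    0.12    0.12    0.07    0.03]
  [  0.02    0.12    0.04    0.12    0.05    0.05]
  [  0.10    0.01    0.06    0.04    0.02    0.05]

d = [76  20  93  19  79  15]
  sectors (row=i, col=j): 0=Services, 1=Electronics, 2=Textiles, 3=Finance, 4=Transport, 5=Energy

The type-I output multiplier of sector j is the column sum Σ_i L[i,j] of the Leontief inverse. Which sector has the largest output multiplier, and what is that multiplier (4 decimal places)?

Form M = I − A:
  [  0.88   -0.13   -0.04   -0.02   -0.08   -0.11]
  [ -0.06    0.91   -0.10   -0.12   -0.02   -0.12]
  [ -0.09   -0.11    0.87   -0.01   -0.07   -0.05]
  [ -0.04   -0.03   -0.12    0.88   -0.07   -0.03]
  [ -0.02   -0.12   -0.04   -0.12    0.95   -0.05]
  [ -0.10   -0.01   -0.06   -0.04   -0.02    0.95]
Leontief inverse L = M⁻¹:
  [  1.1878    0.2033    0.1070    0.0806    0.1219    0.1778]
  [  0.1270    1.1551    0.1787    0.1795    0.0652    0.1791]
  [  0.1534    0.1850    1.1993    0.0627    0.1122    0.1121]
  [  0.0893    0.0893    0.1861    1.1712    0.1110    0.0742]
  [  0.0662    0.1720    0.1040    0.1785    1.0847    0.0976]
  [  0.1412    0.0526    0.0989    0.0674    0.0481    1.0855]
Total output x = L · d:
  x_0 = 1.1878·76 + 0.2033·20 + 0.1070·93 + 0.0806·19 + 0.1219·79 + 0.1778·15 = 118.1142
  x_1 = 0.1270·76 + 1.1551·20 + 0.1787·93 + 0.1795·19 + 0.0652·79 + 0.1791·15 = 60.6237
  x_2 = 0.1534·76 + 0.1850·20 + 1.1993·93 + 0.0627·19 + 0.1122·79 + 0.1121·15 = 138.6267
  x_3 = 0.0893·76 + 0.0893·20 + 0.1861·93 + 1.1712·19 + 0.1110·79 + 0.0742·15 = 58.0201
  x_4 = 0.0662·76 + 0.1720·20 + 0.1040·93 + 0.1785·19 + 1.0847·79 + 0.0976·15 = 108.6968
  x_5 = 0.1412·76 + 0.0526·20 + 0.0989·93 + 0.0674·19 + 0.0481·79 + 1.0855·15 = 42.3474
Output multipliers (column sums of L):
  Services: 1.7650
  Electronics: 1.8574
  Textiles: 1.8741
  Finance: 1.7399
  Transport: 1.5430
  Energy: 1.7264

Textiles (1.8741)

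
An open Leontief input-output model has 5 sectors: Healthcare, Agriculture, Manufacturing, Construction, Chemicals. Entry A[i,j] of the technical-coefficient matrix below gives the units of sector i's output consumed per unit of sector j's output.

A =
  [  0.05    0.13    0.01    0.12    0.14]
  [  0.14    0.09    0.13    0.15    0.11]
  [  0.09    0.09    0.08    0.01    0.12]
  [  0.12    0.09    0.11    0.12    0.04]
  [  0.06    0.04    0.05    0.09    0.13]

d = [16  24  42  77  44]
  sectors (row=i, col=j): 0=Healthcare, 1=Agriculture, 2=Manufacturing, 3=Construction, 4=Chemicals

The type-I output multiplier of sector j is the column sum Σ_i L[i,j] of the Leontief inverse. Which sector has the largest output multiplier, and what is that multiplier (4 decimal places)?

Chemicals (1.9987)

Form M = I − A:
  [  0.95   -0.13   -0.01   -0.12   -0.14]
  [ -0.14    0.91   -0.13   -0.15   -0.11]
  [ -0.09   -0.09    0.92   -0.01   -0.12]
  [ -0.12   -0.09   -0.11    0.88   -0.04]
  [ -0.06   -0.04   -0.05   -0.09    0.87]
Leontief inverse L = M⁻¹:
  [  1.1308    0.2003    0.0784    0.2125    0.2279]
  [  0.2437    1.1911    0.2149    0.2624    0.2315]
  [  0.1522    0.1504    1.1305    0.0800    0.2031]
  [  0.2036    0.1723    0.1785    1.2093    0.1348]
  [  0.1190    0.0950    0.0987    0.1564    1.2014]
Total output x = L · d:
  x_0 = 1.1308·16 + 0.2003·24 + 0.0784·42 + 0.2125·77 + 0.2279·44 = 52.5874
  x_1 = 0.2437·16 + 1.1911·24 + 0.2149·42 + 0.2624·77 + 0.2315·44 = 71.8997
  x_2 = 0.1522·16 + 0.1504·24 + 1.1305·42 + 0.0800·77 + 0.2031·44 = 68.6213
  x_3 = 0.2036·16 + 0.1723·24 + 0.1785·42 + 1.2093·77 + 0.1348·44 = 113.9310
  x_4 = 0.1190·16 + 0.0950·24 + 0.0987·42 + 0.1564·77 + 1.2014·44 = 73.2369
Output multipliers (column sums of L):
  Healthcare: 1.8492
  Agriculture: 1.8091
  Manufacturing: 1.7010
  Construction: 1.9206
  Chemicals: 1.9987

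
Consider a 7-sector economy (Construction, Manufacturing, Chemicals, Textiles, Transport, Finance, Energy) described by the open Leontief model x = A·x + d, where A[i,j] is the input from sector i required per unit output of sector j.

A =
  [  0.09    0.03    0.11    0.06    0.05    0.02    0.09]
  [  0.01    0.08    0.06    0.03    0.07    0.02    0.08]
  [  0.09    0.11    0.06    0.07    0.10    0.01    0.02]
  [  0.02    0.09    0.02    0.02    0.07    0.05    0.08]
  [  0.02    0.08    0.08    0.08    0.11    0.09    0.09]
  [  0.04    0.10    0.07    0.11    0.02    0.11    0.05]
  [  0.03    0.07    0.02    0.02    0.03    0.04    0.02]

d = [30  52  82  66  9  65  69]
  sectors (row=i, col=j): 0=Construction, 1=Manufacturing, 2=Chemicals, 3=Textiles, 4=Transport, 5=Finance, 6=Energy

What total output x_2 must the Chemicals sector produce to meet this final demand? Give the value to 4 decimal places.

120.3197

Form M = I − A:
  [  0.91   -0.03   -0.11   -0.06   -0.05   -0.02   -0.09]
  [ -0.01    0.92   -0.06   -0.03   -0.07   -0.02   -0.08]
  [ -0.09   -0.11    0.94   -0.07   -0.10   -0.01   -0.02]
  [ -0.02   -0.09   -0.02    0.98   -0.07   -0.05   -0.08]
  [ -0.02   -0.08   -0.08   -0.08    0.89   -0.09   -0.09]
  [ -0.04   -0.10   -0.07   -0.11   -0.02    0.89   -0.05]
  [ -0.03   -0.07   -0.02   -0.02   -0.03   -0.04    0.98]
Leontief inverse L = M⁻¹:
  [  1.1263    0.0895    0.1549    0.0995    0.1012    0.0509    0.1339]
  [  0.0311    1.1282    0.0922    0.0596    0.1104    0.0467    0.1142]
  [  0.1219    0.1717    1.1097    0.1113    0.1573    0.0445    0.0737]
  [  0.0395    0.1373    0.0533    1.0509    0.1073    0.0797    0.1156]
  [  0.0544    0.1587    0.1325    0.1319    1.1725    0.1388    0.1462]
  [  0.0723    0.1705    0.1166    0.1551    0.0720    1.1509    0.1009]
  [  0.0446    0.1014    0.0439    0.0414    0.0552    0.0587    1.0451]
Total output x = L · d:
  x_0 = 1.1263·30 + 0.0895·52 + 0.1549·82 + 0.0995·66 + 0.1012·9 + 0.0509·65 + 0.1339·69 = 71.1652
  x_1 = 0.0311·30 + 1.1282·52 + 0.0922·82 + 0.0596·66 + 0.1104·9 + 0.0467·65 + 0.1142·69 = 83.0101
  x_2 = 0.1219·30 + 0.1717·52 + 1.1097·82 + 0.1113·66 + 0.1573·9 + 0.0445·65 + 0.0737·69 = 120.3197
  x_3 = 0.0395·30 + 0.1373·52 + 0.0533·82 + 1.0509·66 + 0.1073·9 + 0.0797·65 + 0.1156·69 = 96.1750
  x_4 = 0.0544·30 + 0.1587·52 + 0.1325·82 + 0.1319·66 + 1.1725·9 + 0.1388·65 + 0.1462·69 = 59.1236
  x_5 = 0.0723·30 + 0.1705·52 + 0.1166·82 + 0.1551·66 + 0.0720·9 + 1.1509·65 + 0.1009·69 = 113.2585
  x_6 = 0.0446·30 + 0.1014·52 + 0.0439·82 + 0.0414·66 + 0.0552·9 + 0.0587·65 + 1.0451·69 = 89.3669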